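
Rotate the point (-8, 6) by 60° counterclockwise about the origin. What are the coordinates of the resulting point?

Rotation matrix for 60°: [[cos 60°, -sin 60°], [sin 60°, cos 60°]] ≈ [[0.500000, -0.866025], [0.866025, 0.500000]]
[[0.500000, -0.866025], [0.866025, 0.500000]] × [-8, 6]ᵀ ≈ [-9.1962, -3.9282]ᵀ
Result: (-9.1962, -3.9282)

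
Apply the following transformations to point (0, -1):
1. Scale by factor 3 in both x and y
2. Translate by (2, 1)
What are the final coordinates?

Step 1: Scale (0, -1) by 3 → (0, -3)
Step 2: Translate by (2, 1) → (2, -2)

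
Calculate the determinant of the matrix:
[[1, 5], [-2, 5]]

For a 2×2 matrix [[a, b], [c, d]], det = ad - bc
det = (1)(5) - (5)(-2) = 5 - -10 = 15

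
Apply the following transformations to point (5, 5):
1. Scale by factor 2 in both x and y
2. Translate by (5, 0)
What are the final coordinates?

Step 1: Scale (5, 5) by 2 → (10, 10)
Step 2: Translate by (5, 0) → (15, 10)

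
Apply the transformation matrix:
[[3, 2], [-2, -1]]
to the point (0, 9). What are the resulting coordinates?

Matrix multiplication:
[[3, 2], [-2, -1]] × [0, 9]ᵀ
= [(3)(0) + (2)(9), (-2)(0) + (-1)(9)]ᵀ
= [18, -9]ᵀ
Result: (18, -9)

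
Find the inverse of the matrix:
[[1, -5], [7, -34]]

For [[a,b],[c,d]], inverse = (1/det)·[[d,-b],[-c,a]]
det = (1)(-34) - (-5)(7) = -34 - -35 = 1
Inverse = [[-34, 5], [-7, 1]]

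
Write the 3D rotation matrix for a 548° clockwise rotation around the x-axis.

Rotation matrix for clockwise 548° around x-axis:
A clockwise rotation by 548° is a counterclockwise rotation by -548°.
cos(-548°) = -0.9903, sin(-548°) = 0.1392
Result: [[1, 0, 0], [0, -0.9903, -0.1392], [0, 0.1392, -0.9903]]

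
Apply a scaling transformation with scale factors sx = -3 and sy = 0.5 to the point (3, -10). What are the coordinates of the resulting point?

Scaling matrix:
[[-3, 0], [0, 0.50]]
Result: (3 × -3, -10 × 0.5) = (-9, -5)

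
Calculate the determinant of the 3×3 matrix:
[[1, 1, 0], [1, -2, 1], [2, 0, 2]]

Expansion along first row:
det = 1·det([[-2,1],[0,2]]) - 1·det([[1,1],[2,2]]) + 0·det([[1,-2],[2,0]])
    = 1·(-2·2 - 1·0) - 1·(1·2 - 1·2) + 0·(1·0 - -2·2)
    = 1·-4 - 1·0 + 0·4
    = -4 + 0 + 0 = -4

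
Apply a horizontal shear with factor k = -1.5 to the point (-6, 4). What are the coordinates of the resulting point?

Shear matrix for horizontal shear with factor k = -1.5:
[[1, -1.50], [0, 1]]
Result: (-6, 4) → (-12, 4)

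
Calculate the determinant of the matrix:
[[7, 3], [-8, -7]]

For a 2×2 matrix [[a, b], [c, d]], det = ad - bc
det = (7)(-7) - (3)(-8) = -49 - -24 = -25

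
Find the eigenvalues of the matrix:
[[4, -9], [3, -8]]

Characteristic equation: det(A - λI) = 0
λ² - (trace)λ + (det) = 0
trace = 4 + -8 = -4, det = (4)(-8) - (-9)(3) = -5
λ² - (-4)λ + (-5) = 0
λ = (-4 ± √((-4)² - 4·(-5))) / 2 = (-4 ± √36) / 2
Solving: λ = -5, 1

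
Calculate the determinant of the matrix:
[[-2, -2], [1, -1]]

For a 2×2 matrix [[a, b], [c, d]], det = ad - bc
det = (-2)(-1) - (-2)(1) = 2 - -2 = 4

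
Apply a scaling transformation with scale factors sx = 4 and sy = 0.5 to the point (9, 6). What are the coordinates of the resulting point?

Scaling matrix:
[[4, 0], [0, 0.50]]
Result: (9 × 4, 6 × 0.5) = (36, 3)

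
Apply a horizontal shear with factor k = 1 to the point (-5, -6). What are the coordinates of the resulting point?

Shear matrix for horizontal shear with factor k = 1:
[[1, 1], [0, 1]]
Result: (-5, -6) → (-11, -6)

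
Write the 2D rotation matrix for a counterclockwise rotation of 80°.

Rotation matrix formula: [[cos θ, -sin θ], [sin θ, cos θ]]
For θ = 80°:
cos(80°) = 0.1736
sin(80°) = 0.9848
Result: [[0.1736, -0.9848], [0.9848, 0.1736]]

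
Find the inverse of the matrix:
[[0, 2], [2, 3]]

For [[a,b],[c,d]], inverse = (1/det)·[[d,-b],[-c,a]]
det = (0)(3) - (2)(2) = 0 - 4 = -4
Inverse = (1/-4)·[[3, -2], [-2, 0]]
= [[-3/4, 1/2], [1/2, 0]]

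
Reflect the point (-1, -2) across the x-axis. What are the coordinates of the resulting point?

Reflection across x-axis: (-1, -2) → (-1, 2)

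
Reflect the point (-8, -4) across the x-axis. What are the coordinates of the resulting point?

Reflection across x-axis: (-8, -4) → (-8, 4)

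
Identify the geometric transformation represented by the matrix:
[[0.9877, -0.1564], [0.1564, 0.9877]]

This matrix represents: rotation by 9° counterclockwise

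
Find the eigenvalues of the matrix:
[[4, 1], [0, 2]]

Characteristic equation: det(A - λI) = 0
λ² - (trace)λ + (det) = 0
trace = 4 + 2 = 6, det = (4)(2) - (1)(0) = 8
λ² - (6)λ + (8) = 0
λ = (6 ± √((6)² - 4·(8))) / 2 = (6 ± √4) / 2
Solving: λ = 2, 4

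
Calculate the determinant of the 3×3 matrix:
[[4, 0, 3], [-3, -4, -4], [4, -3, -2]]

Expansion along first row:
det = 4·det([[-4,-4],[-3,-2]]) - 0·det([[-3,-4],[4,-2]]) + 3·det([[-3,-4],[4,-3]])
    = 4·(-4·-2 - -4·-3) - 0·(-3·-2 - -4·4) + 3·(-3·-3 - -4·4)
    = 4·-4 - 0·22 + 3·25
    = -16 + 0 + 75 = 59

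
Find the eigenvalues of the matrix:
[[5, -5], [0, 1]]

Characteristic equation: det(A - λI) = 0
λ² - (trace)λ + (det) = 0
trace = 5 + 1 = 6, det = (5)(1) - (-5)(0) = 5
λ² - (6)λ + (5) = 0
λ = (6 ± √((6)² - 4·(5))) / 2 = (6 ± √16) / 2
Solving: λ = 1, 5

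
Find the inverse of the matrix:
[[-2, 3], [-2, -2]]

For [[a,b],[c,d]], inverse = (1/det)·[[d,-b],[-c,a]]
det = (-2)(-2) - (3)(-2) = 4 - -6 = 10
Inverse = (1/10)·[[-2, -3], [2, -2]]
= [[-1/5, -3/10], [1/5, -1/5]]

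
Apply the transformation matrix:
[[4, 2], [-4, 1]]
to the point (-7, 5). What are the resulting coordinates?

Matrix multiplication:
[[4, 2], [-4, 1]] × [-7, 5]ᵀ
= [(4)(-7) + (2)(5), (-4)(-7) + (1)(5)]ᵀ
= [-18, 33]ᵀ
Result: (-18, 33)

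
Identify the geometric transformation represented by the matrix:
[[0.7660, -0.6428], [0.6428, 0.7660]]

This matrix represents: rotation by 40° counterclockwise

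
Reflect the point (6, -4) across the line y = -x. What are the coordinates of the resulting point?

Reflection across line y = -x: (6, -4) → (4, -6)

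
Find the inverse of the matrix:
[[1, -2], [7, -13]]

For [[a,b],[c,d]], inverse = (1/det)·[[d,-b],[-c,a]]
det = (1)(-13) - (-2)(7) = -13 - -14 = 1
Inverse = [[-13, 2], [-7, 1]]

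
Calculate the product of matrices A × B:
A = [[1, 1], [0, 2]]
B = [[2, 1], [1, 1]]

Matrix multiplication:
C[0][0] = 1×2 + 1×1 = 3
C[0][1] = 1×1 + 1×1 = 2
C[1][0] = 0×2 + 2×1 = 2
C[1][1] = 0×1 + 2×1 = 2
Result: [[3, 2], [2, 2]]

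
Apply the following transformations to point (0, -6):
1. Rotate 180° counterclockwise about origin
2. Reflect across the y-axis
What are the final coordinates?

Step 1: Rotate 180° → (0, 6)
Step 2: Reflect across y-axis → (0, 6)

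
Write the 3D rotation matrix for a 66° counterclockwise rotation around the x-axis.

Rotation matrix for counterclockwise 66° around x-axis:
cos(66°) = 0.4067, sin(66°) = 0.9135
Result: [[1, 0, 0], [0, 0.4067, -0.9135], [0, 0.9135, 0.4067]]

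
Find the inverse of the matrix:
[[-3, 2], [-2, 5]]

For [[a,b],[c,d]], inverse = (1/det)·[[d,-b],[-c,a]]
det = (-3)(5) - (2)(-2) = -15 - -4 = -11
Inverse = (1/-11)·[[5, -2], [2, -3]]
= [[-5/11, 2/11], [-2/11, 3/11]]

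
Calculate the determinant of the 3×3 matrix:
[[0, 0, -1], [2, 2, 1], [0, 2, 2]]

Expansion along first row:
det = 0·det([[2,1],[2,2]]) - 0·det([[2,1],[0,2]]) + -1·det([[2,2],[0,2]])
    = 0·(2·2 - 1·2) - 0·(2·2 - 1·0) + -1·(2·2 - 2·0)
    = 0·2 - 0·4 + -1·4
    = 0 + 0 + -4 = -4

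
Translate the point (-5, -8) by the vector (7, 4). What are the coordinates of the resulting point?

Translation by (7, 4) (homogeneous matrix [[1, 0, 7], [0, 1, 4], [0, 0, 1]]):
x' = -5 + 7 = 2
y' = -8 + 4 = -4
Result: (2, -4)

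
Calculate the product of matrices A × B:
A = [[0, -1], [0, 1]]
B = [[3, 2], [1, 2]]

Matrix multiplication:
C[0][0] = 0×3 + -1×1 = -1
C[0][1] = 0×2 + -1×2 = -2
C[1][0] = 0×3 + 1×1 = 1
C[1][1] = 0×2 + 1×2 = 2
Result: [[-1, -2], [1, 2]]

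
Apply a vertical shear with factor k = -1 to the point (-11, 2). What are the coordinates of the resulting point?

Shear matrix for vertical shear with factor k = -1:
[[1, 0], [-1, 1]]
Result: (-11, 2) → (-11, 13)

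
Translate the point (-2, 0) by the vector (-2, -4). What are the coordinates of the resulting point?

Translation by (-2, -4) (homogeneous matrix [[1, 0, -2], [0, 1, -4], [0, 0, 1]]):
x' = -2 + -2 = -4
y' = 0 + -4 = -4
Result: (-4, -4)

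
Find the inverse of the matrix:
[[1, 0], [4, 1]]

For [[a,b],[c,d]], inverse = (1/det)·[[d,-b],[-c,a]]
det = (1)(1) - (0)(4) = 1 - 0 = 1
Inverse = [[1, 0], [-4, 1]]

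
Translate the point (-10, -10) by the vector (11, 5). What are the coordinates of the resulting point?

Translation by (11, 5) (homogeneous matrix [[1, 0, 11], [0, 1, 5], [0, 0, 1]]):
x' = -10 + 11 = 1
y' = -10 + 5 = -5
Result: (1, -5)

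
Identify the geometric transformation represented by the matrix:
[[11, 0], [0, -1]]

This matrix represents: non-uniform scaling by sx = 11, sy = -1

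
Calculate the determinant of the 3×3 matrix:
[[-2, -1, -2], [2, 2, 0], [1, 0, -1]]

Expansion along first row:
det = -2·det([[2,0],[0,-1]]) - -1·det([[2,0],[1,-1]]) + -2·det([[2,2],[1,0]])
    = -2·(2·-1 - 0·0) - -1·(2·-1 - 0·1) + -2·(2·0 - 2·1)
    = -2·-2 - -1·-2 + -2·-2
    = 4 + -2 + 4 = 6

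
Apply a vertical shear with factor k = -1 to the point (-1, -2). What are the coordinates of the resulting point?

Shear matrix for vertical shear with factor k = -1:
[[1, 0], [-1, 1]]
Result: (-1, -2) → (-1, -1)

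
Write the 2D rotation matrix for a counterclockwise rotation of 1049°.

Rotation matrix formula: [[cos θ, -sin θ], [sin θ, cos θ]]
For θ = 1049°:
cos(1049°) = 0.8572
sin(1049°) = -0.5150
Result: [[0.8572, 0.5150], [-0.5150, 0.8572]]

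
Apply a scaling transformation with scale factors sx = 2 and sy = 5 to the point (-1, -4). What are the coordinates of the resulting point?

Scaling matrix:
[[2, 0], [0, 5]]
Result: (-1 × 2, -4 × 5) = (-2, -20)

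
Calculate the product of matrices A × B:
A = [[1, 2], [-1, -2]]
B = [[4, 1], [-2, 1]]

Matrix multiplication:
C[0][0] = 1×4 + 2×-2 = 0
C[0][1] = 1×1 + 2×1 = 3
C[1][0] = -1×4 + -2×-2 = 0
C[1][1] = -1×1 + -2×1 = -3
Result: [[0, 3], [0, -3]]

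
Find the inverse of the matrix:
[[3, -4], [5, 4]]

For [[a,b],[c,d]], inverse = (1/det)·[[d,-b],[-c,a]]
det = (3)(4) - (-4)(5) = 12 - -20 = 32
Inverse = (1/32)·[[4, 4], [-5, 3]]
= [[1/8, 1/8], [-5/32, 3/32]]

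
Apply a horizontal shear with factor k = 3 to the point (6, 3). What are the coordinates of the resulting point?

Shear matrix for horizontal shear with factor k = 3:
[[1, 3], [0, 1]]
Result: (6, 3) → (15, 3)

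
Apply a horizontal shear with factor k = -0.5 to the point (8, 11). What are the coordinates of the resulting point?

Shear matrix for horizontal shear with factor k = -0.5:
[[1, -0.50], [0, 1]]
Result: (8, 11) → (2.5, 11)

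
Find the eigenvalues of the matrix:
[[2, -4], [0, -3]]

Characteristic equation: det(A - λI) = 0
λ² - (trace)λ + (det) = 0
trace = 2 + -3 = -1, det = (2)(-3) - (-4)(0) = -6
λ² - (-1)λ + (-6) = 0
λ = (-1 ± √((-1)² - 4·(-6))) / 2 = (-1 ± √25) / 2
Solving: λ = -3, 2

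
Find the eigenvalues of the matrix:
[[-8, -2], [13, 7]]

Characteristic equation: det(A - λI) = 0
λ² - (trace)λ + (det) = 0
trace = -8 + 7 = -1, det = (-8)(7) - (-2)(13) = -30
λ² - (-1)λ + (-30) = 0
λ = (-1 ± √((-1)² - 4·(-30))) / 2 = (-1 ± √121) / 2
Solving: λ = -6, 5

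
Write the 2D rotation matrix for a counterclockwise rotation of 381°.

Rotation matrix formula: [[cos θ, -sin θ], [sin θ, cos θ]]
For θ = 381°:
cos(381°) = 0.9336
sin(381°) = 0.3584
Result: [[0.9336, -0.3584], [0.3584, 0.9336]]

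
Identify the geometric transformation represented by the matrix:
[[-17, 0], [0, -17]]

This matrix represents: uniform scaling by factor -17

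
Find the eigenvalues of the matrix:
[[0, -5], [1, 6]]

Characteristic equation: det(A - λI) = 0
λ² - (trace)λ + (det) = 0
trace = 0 + 6 = 6, det = (0)(6) - (-5)(1) = 5
λ² - (6)λ + (5) = 0
λ = (6 ± √((6)² - 4·(5))) / 2 = (6 ± √16) / 2
Solving: λ = 1, 5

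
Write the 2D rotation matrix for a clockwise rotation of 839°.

Rotation matrix formula: [[cos θ, -sin θ], [sin θ, cos θ]]
A clockwise rotation by 839° is equivalent to a counterclockwise rotation by -839°.
For θ = -839°:
cos(-839°) = -0.4848
sin(-839°) = -0.8746
Result: [[-0.4848, 0.8746], [-0.8746, -0.4848]]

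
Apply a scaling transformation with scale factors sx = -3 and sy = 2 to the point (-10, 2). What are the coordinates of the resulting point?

Scaling matrix:
[[-3, 0], [0, 2]]
Result: (-10 × -3, 2 × 2) = (30, 4)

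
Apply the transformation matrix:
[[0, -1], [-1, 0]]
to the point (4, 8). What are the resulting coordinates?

Matrix multiplication:
[[0, -1], [-1, 0]] × [4, 8]ᵀ
= [(0)(4) + (-1)(8), (-1)(4) + (0)(8)]ᵀ
= [-8, -4]ᵀ
Result: (-8, -4)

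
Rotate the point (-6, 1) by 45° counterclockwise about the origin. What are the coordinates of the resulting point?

Rotation matrix for 45°: [[cos 45°, -sin 45°], [sin 45°, cos 45°]] ≈ [[0.707107, -0.707107], [0.707107, 0.707107]]
[[0.707107, -0.707107], [0.707107, 0.707107]] × [-6, 1]ᵀ ≈ [-4.9497, -3.5355]ᵀ
Result: (-4.9497, -3.5355)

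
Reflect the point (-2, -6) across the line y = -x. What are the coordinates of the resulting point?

Reflection across line y = -x: (-2, -6) → (6, 2)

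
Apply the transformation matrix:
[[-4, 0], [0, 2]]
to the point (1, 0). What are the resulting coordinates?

Matrix multiplication:
[[-4, 0], [0, 2]] × [1, 0]ᵀ
= [(-4)(1) + (0)(0), (0)(1) + (2)(0)]ᵀ
= [-4, 0]ᵀ
Result: (-4, 0)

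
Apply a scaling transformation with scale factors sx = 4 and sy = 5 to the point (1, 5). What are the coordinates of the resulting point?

Scaling matrix:
[[4, 0], [0, 5]]
Result: (1 × 4, 5 × 5) = (4, 25)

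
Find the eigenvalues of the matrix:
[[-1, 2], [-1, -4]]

Characteristic equation: det(A - λI) = 0
λ² - (trace)λ + (det) = 0
trace = -1 + -4 = -5, det = (-1)(-4) - (2)(-1) = 6
λ² - (-5)λ + (6) = 0
λ = (-5 ± √((-5)² - 4·(6))) / 2 = (-5 ± √1) / 2
Solving: λ = -3, -2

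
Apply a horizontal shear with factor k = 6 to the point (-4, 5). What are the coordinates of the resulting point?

Shear matrix for horizontal shear with factor k = 6:
[[1, 6], [0, 1]]
Result: (-4, 5) → (26, 5)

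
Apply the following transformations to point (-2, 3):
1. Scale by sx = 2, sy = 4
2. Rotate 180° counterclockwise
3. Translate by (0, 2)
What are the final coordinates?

Step 1: Scale → (-4, 12)
Step 2: Rotate 180° → (4, -12)
Step 3: Translate → (4, -10)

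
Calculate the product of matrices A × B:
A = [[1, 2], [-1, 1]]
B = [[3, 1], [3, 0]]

Matrix multiplication:
C[0][0] = 1×3 + 2×3 = 9
C[0][1] = 1×1 + 2×0 = 1
C[1][0] = -1×3 + 1×3 = 0
C[1][1] = -1×1 + 1×0 = -1
Result: [[9, 1], [0, -1]]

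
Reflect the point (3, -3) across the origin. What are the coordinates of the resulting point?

Reflection across origin: (3, -3) → (-3, 3)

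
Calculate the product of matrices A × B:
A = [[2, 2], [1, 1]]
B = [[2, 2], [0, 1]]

Matrix multiplication:
C[0][0] = 2×2 + 2×0 = 4
C[0][1] = 2×2 + 2×1 = 6
C[1][0] = 1×2 + 1×0 = 2
C[1][1] = 1×2 + 1×1 = 3
Result: [[4, 6], [2, 3]]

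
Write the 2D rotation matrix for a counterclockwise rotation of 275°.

Rotation matrix formula: [[cos θ, -sin θ], [sin θ, cos θ]]
For θ = 275°:
cos(275°) = 0.0872
sin(275°) = -0.9962
Result: [[0.0872, 0.9962], [-0.9962, 0.0872]]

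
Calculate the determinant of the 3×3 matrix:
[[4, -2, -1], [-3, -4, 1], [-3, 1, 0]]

Expansion along first row:
det = 4·det([[-4,1],[1,0]]) - -2·det([[-3,1],[-3,0]]) + -1·det([[-3,-4],[-3,1]])
    = 4·(-4·0 - 1·1) - -2·(-3·0 - 1·-3) + -1·(-3·1 - -4·-3)
    = 4·-1 - -2·3 + -1·-15
    = -4 + 6 + 15 = 17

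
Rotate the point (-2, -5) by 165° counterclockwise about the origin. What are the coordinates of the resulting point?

Rotation matrix for 165°: [[cos 165°, -sin 165°], [sin 165°, cos 165°]] ≈ [[-0.965926, -0.258819], [0.258819, -0.965926]]
[[-0.965926, -0.258819], [0.258819, -0.965926]] × [-2, -5]ᵀ ≈ [3.2259, 4.3120]ᵀ
Result: (3.2259, 4.3120)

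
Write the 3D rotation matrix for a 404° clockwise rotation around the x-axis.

Rotation matrix for clockwise 404° around x-axis:
A clockwise rotation by 404° is a counterclockwise rotation by -404°.
cos(-404°) = 0.7193, sin(-404°) = -0.6947
Result: [[1, 0, 0], [0, 0.7193, 0.6947], [0, -0.6947, 0.7193]]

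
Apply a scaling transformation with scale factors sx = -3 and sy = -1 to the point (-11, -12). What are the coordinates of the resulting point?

Scaling matrix:
[[-3, 0], [0, -1]]
Result: (-11 × -3, -12 × -1) = (33, 12)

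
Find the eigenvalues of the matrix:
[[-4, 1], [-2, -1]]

Characteristic equation: det(A - λI) = 0
λ² - (trace)λ + (det) = 0
trace = -4 + -1 = -5, det = (-4)(-1) - (1)(-2) = 6
λ² - (-5)λ + (6) = 0
λ = (-5 ± √((-5)² - 4·(6))) / 2 = (-5 ± √1) / 2
Solving: λ = -3, -2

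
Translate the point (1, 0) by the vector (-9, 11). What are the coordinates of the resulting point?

Translation by (-9, 11) (homogeneous matrix [[1, 0, -9], [0, 1, 11], [0, 0, 1]]):
x' = 1 + -9 = -8
y' = 0 + 11 = 11
Result: (-8, 11)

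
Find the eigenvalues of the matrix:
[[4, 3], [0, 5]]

Characteristic equation: det(A - λI) = 0
λ² - (trace)λ + (det) = 0
trace = 4 + 5 = 9, det = (4)(5) - (3)(0) = 20
λ² - (9)λ + (20) = 0
λ = (9 ± √((9)² - 4·(20))) / 2 = (9 ± √1) / 2
Solving: λ = 4, 5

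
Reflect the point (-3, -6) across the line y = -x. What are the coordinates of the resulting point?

Reflection across line y = -x: (-3, -6) → (6, 3)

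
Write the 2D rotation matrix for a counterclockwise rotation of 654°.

Rotation matrix formula: [[cos θ, -sin θ], [sin θ, cos θ]]
For θ = 654°:
cos(654°) = 0.4067
sin(654°) = -0.9135
Result: [[0.4067, 0.9135], [-0.9135, 0.4067]]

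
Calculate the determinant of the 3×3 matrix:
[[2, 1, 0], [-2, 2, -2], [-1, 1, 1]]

Expansion along first row:
det = 2·det([[2,-2],[1,1]]) - 1·det([[-2,-2],[-1,1]]) + 0·det([[-2,2],[-1,1]])
    = 2·(2·1 - -2·1) - 1·(-2·1 - -2·-1) + 0·(-2·1 - 2·-1)
    = 2·4 - 1·-4 + 0·0
    = 8 + 4 + 0 = 12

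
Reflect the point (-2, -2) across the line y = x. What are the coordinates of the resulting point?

Reflection across line y = x: (-2, -2) → (-2, -2)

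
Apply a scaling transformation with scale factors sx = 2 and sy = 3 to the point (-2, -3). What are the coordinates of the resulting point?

Scaling matrix:
[[2, 0], [0, 3]]
Result: (-2 × 2, -3 × 3) = (-4, -9)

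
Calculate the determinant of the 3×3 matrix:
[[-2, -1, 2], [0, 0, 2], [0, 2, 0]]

Expansion along first row:
det = -2·det([[0,2],[2,0]]) - -1·det([[0,2],[0,0]]) + 2·det([[0,0],[0,2]])
    = -2·(0·0 - 2·2) - -1·(0·0 - 2·0) + 2·(0·2 - 0·0)
    = -2·-4 - -1·0 + 2·0
    = 8 + 0 + 0 = 8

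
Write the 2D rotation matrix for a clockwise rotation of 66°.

Rotation matrix formula: [[cos θ, -sin θ], [sin θ, cos θ]]
A clockwise rotation by 66° is equivalent to a counterclockwise rotation by -66°.
For θ = -66°:
cos(-66°) = 0.4067
sin(-66°) = -0.9135
Result: [[0.4067, 0.9135], [-0.9135, 0.4067]]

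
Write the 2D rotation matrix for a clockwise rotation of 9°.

Rotation matrix formula: [[cos θ, -sin θ], [sin θ, cos θ]]
A clockwise rotation by 9° is equivalent to a counterclockwise rotation by -9°.
For θ = -9°:
cos(-9°) = 0.9877
sin(-9°) = -0.1564
Result: [[0.9877, 0.1564], [-0.1564, 0.9877]]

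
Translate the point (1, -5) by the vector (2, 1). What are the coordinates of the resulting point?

Translation by (2, 1) (homogeneous matrix [[1, 0, 2], [0, 1, 1], [0, 0, 1]]):
x' = 1 + 2 = 3
y' = -5 + 1 = -4
Result: (3, -4)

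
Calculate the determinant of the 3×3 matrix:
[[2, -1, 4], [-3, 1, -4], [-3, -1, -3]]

Expansion along first row:
det = 2·det([[1,-4],[-1,-3]]) - -1·det([[-3,-4],[-3,-3]]) + 4·det([[-3,1],[-3,-1]])
    = 2·(1·-3 - -4·-1) - -1·(-3·-3 - -4·-3) + 4·(-3·-1 - 1·-3)
    = 2·-7 - -1·-3 + 4·6
    = -14 + -3 + 24 = 7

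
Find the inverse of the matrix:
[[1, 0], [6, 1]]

For [[a,b],[c,d]], inverse = (1/det)·[[d,-b],[-c,a]]
det = (1)(1) - (0)(6) = 1 - 0 = 1
Inverse = [[1, 0], [-6, 1]]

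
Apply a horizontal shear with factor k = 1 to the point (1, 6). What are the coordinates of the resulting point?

Shear matrix for horizontal shear with factor k = 1:
[[1, 1], [0, 1]]
Result: (1, 6) → (7, 6)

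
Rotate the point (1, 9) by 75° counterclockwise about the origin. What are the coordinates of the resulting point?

Rotation matrix for 75°: [[cos 75°, -sin 75°], [sin 75°, cos 75°]] ≈ [[0.258819, -0.965926], [0.965926, 0.258819]]
[[0.258819, -0.965926], [0.965926, 0.258819]] × [1, 9]ᵀ ≈ [-8.4345, 3.2953]ᵀ
Result: (-8.4345, 3.2953)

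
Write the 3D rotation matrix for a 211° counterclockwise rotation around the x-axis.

Rotation matrix for counterclockwise 211° around x-axis:
cos(211°) = -0.8572, sin(211°) = -0.5150
Result: [[1, 0, 0], [0, -0.8572, 0.5150], [0, -0.5150, -0.8572]]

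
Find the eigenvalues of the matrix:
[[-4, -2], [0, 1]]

Characteristic equation: det(A - λI) = 0
λ² - (trace)λ + (det) = 0
trace = -4 + 1 = -3, det = (-4)(1) - (-2)(0) = -4
λ² - (-3)λ + (-4) = 0
λ = (-3 ± √((-3)² - 4·(-4))) / 2 = (-3 ± √25) / 2
Solving: λ = -4, 1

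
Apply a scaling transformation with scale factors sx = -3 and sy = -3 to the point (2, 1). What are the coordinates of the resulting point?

Scaling matrix:
[[-3, 0], [0, -3]]
Result: (2 × -3, 1 × -3) = (-6, -3)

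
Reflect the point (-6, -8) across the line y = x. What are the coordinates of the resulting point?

Reflection across line y = x: (-6, -8) → (-8, -6)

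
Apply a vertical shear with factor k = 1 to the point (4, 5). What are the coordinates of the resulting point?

Shear matrix for vertical shear with factor k = 1:
[[1, 0], [1, 1]]
Result: (4, 5) → (4, 9)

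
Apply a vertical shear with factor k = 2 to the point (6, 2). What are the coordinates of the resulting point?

Shear matrix for vertical shear with factor k = 2:
[[1, 0], [2, 1]]
Result: (6, 2) → (6, 14)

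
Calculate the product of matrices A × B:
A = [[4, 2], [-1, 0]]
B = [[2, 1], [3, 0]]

Matrix multiplication:
C[0][0] = 4×2 + 2×3 = 14
C[0][1] = 4×1 + 2×0 = 4
C[1][0] = -1×2 + 0×3 = -2
C[1][1] = -1×1 + 0×0 = -1
Result: [[14, 4], [-2, -1]]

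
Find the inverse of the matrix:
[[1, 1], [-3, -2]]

For [[a,b],[c,d]], inverse = (1/det)·[[d,-b],[-c,a]]
det = (1)(-2) - (1)(-3) = -2 - -3 = 1
Inverse = [[-2, -1], [3, 1]]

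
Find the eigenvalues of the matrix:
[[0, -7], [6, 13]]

Characteristic equation: det(A - λI) = 0
λ² - (trace)λ + (det) = 0
trace = 0 + 13 = 13, det = (0)(13) - (-7)(6) = 42
λ² - (13)λ + (42) = 0
λ = (13 ± √((13)² - 4·(42))) / 2 = (13 ± √1) / 2
Solving: λ = 6, 7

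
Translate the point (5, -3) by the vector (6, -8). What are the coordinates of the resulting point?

Translation by (6, -8) (homogeneous matrix [[1, 0, 6], [0, 1, -8], [0, 0, 1]]):
x' = 5 + 6 = 11
y' = -3 + -8 = -11
Result: (11, -11)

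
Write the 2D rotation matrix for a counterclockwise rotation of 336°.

Rotation matrix formula: [[cos θ, -sin θ], [sin θ, cos θ]]
For θ = 336°:
cos(336°) = 0.9135
sin(336°) = -0.4067
Result: [[0.9135, 0.4067], [-0.4067, 0.9135]]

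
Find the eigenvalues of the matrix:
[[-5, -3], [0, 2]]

Characteristic equation: det(A - λI) = 0
λ² - (trace)λ + (det) = 0
trace = -5 + 2 = -3, det = (-5)(2) - (-3)(0) = -10
λ² - (-3)λ + (-10) = 0
λ = (-3 ± √((-3)² - 4·(-10))) / 2 = (-3 ± √49) / 2
Solving: λ = -5, 2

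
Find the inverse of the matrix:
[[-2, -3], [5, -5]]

For [[a,b],[c,d]], inverse = (1/det)·[[d,-b],[-c,a]]
det = (-2)(-5) - (-3)(5) = 10 - -15 = 25
Inverse = (1/25)·[[-5, 3], [-5, -2]]
= [[-1/5, 3/25], [-1/5, -2/25]]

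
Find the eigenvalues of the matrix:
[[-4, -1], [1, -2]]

Characteristic equation: det(A - λI) = 0
λ² - (trace)λ + (det) = 0
trace = -4 + -2 = -6, det = (-4)(-2) - (-1)(1) = 9
λ² - (-6)λ + (9) = 0
λ = (-6 ± √((-6)² - 4·(9))) / 2 = (-6 ± √0) / 2
Solving: λ = -3, -3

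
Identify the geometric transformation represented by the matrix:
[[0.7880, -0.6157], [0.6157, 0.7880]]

This matrix represents: rotation by 38° counterclockwise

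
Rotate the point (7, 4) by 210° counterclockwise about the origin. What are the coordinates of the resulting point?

Rotation matrix for 210°: [[cos 210°, -sin 210°], [sin 210°, cos 210°]] ≈ [[-0.866025, 0.500000], [-0.500000, -0.866025]]
[[-0.866025, 0.500000], [-0.500000, -0.866025]] × [7, 4]ᵀ ≈ [-4.0622, -6.9641]ᵀ
Result: (-4.0622, -6.9641)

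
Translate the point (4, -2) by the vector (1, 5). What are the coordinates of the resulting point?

Translation by (1, 5) (homogeneous matrix [[1, 0, 1], [0, 1, 5], [0, 0, 1]]):
x' = 4 + 1 = 5
y' = -2 + 5 = 3
Result: (5, 3)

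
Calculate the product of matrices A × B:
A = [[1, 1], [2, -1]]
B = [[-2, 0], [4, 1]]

Matrix multiplication:
C[0][0] = 1×-2 + 1×4 = 2
C[0][1] = 1×0 + 1×1 = 1
C[1][0] = 2×-2 + -1×4 = -8
C[1][1] = 2×0 + -1×1 = -1
Result: [[2, 1], [-8, -1]]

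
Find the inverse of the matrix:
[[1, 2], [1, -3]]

For [[a,b],[c,d]], inverse = (1/det)·[[d,-b],[-c,a]]
det = (1)(-3) - (2)(1) = -3 - 2 = -5
Inverse = (1/-5)·[[-3, -2], [-1, 1]]
= [[3/5, 2/5], [1/5, -1/5]]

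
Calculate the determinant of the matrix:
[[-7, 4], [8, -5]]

For a 2×2 matrix [[a, b], [c, d]], det = ad - bc
det = (-7)(-5) - (4)(8) = 35 - 32 = 3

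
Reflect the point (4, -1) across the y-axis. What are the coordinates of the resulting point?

Reflection across y-axis: (4, -1) → (-4, -1)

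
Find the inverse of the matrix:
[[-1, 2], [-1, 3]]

For [[a,b],[c,d]], inverse = (1/det)·[[d,-b],[-c,a]]
det = (-1)(3) - (2)(-1) = -3 - -2 = -1
Inverse = (1/-1)·[[3, -2], [1, -1]]
= [[-3, 2], [-1, 1]]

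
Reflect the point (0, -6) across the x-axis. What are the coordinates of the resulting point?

Reflection across x-axis: (0, -6) → (0, 6)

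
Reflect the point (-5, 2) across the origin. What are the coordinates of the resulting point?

Reflection across origin: (-5, 2) → (5, -2)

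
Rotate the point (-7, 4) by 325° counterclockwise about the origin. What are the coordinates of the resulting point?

Rotation matrix for 325°: [[cos 325°, -sin 325°], [sin 325°, cos 325°]] ≈ [[0.819152, 0.573576], [-0.573576, 0.819152]]
[[0.819152, 0.573576], [-0.573576, 0.819152]] × [-7, 4]ᵀ ≈ [-3.4398, 7.2916]ᵀ
Result: (-3.4398, 7.2916)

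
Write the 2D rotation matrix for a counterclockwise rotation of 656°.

Rotation matrix formula: [[cos θ, -sin θ], [sin θ, cos θ]]
For θ = 656°:
cos(656°) = 0.4384
sin(656°) = -0.8988
Result: [[0.4384, 0.8988], [-0.8988, 0.4384]]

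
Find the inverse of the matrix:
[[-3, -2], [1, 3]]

For [[a,b],[c,d]], inverse = (1/det)·[[d,-b],[-c,a]]
det = (-3)(3) - (-2)(1) = -9 - -2 = -7
Inverse = (1/-7)·[[3, 2], [-1, -3]]
= [[-3/7, -2/7], [1/7, 3/7]]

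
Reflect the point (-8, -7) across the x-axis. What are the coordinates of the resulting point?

Reflection across x-axis: (-8, -7) → (-8, 7)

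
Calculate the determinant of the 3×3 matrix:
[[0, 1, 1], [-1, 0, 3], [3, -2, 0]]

Expansion along first row:
det = 0·det([[0,3],[-2,0]]) - 1·det([[-1,3],[3,0]]) + 1·det([[-1,0],[3,-2]])
    = 0·(0·0 - 3·-2) - 1·(-1·0 - 3·3) + 1·(-1·-2 - 0·3)
    = 0·6 - 1·-9 + 1·2
    = 0 + 9 + 2 = 11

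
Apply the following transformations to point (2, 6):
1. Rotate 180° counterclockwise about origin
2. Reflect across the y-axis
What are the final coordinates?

Step 1: Rotate 180° → (-2, -6)
Step 2: Reflect across y-axis → (2, -6)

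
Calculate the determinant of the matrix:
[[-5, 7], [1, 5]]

For a 2×2 matrix [[a, b], [c, d]], det = ad - bc
det = (-5)(5) - (7)(1) = -25 - 7 = -32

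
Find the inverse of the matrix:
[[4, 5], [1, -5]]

For [[a,b],[c,d]], inverse = (1/det)·[[d,-b],[-c,a]]
det = (4)(-5) - (5)(1) = -20 - 5 = -25
Inverse = (1/-25)·[[-5, -5], [-1, 4]]
= [[1/5, 1/5], [1/25, -4/25]]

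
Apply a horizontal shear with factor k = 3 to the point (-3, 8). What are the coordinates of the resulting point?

Shear matrix for horizontal shear with factor k = 3:
[[1, 3], [0, 1]]
Result: (-3, 8) → (21, 8)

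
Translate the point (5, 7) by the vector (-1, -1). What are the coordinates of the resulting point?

Translation by (-1, -1) (homogeneous matrix [[1, 0, -1], [0, 1, -1], [0, 0, 1]]):
x' = 5 + -1 = 4
y' = 7 + -1 = 6
Result: (4, 6)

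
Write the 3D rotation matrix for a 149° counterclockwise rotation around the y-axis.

Rotation matrix for counterclockwise 149° around y-axis:
cos(149°) = -0.8572, sin(149°) = 0.5150
Result: [[-0.8572, 0, 0.5150], [0, 1, 0], [-0.5150, 0, -0.8572]]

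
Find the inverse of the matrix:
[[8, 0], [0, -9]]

For [[a,b],[c,d]], inverse = (1/det)·[[d,-b],[-c,a]]
det = (8)(-9) - (0)(0) = -72 - 0 = -72
Inverse = (1/-72)·[[-9, 0], [0, 8]]
= [[1/8, 0], [0, -1/9]]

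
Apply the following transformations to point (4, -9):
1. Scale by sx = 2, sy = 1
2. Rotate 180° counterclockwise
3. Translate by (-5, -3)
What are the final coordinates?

Step 1: Scale → (8, -9)
Step 2: Rotate 180° → (-8, 9)
Step 3: Translate → (-13, 6)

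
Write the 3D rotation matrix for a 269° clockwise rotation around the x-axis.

Rotation matrix for clockwise 269° around x-axis:
A clockwise rotation by 269° is a counterclockwise rotation by -269°.
cos(-269°) = -0.0175, sin(-269°) = 0.9998
Result: [[1, 0, 0], [0, -0.0175, -0.9998], [0, 0.9998, -0.0175]]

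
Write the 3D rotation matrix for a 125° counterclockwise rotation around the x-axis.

Rotation matrix for counterclockwise 125° around x-axis:
cos(125°) = -0.5736, sin(125°) = 0.8192
Result: [[1, 0, 0], [0, -0.5736, -0.8192], [0, 0.8192, -0.5736]]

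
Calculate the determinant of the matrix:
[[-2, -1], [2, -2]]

For a 2×2 matrix [[a, b], [c, d]], det = ad - bc
det = (-2)(-2) - (-1)(2) = 4 - -2 = 6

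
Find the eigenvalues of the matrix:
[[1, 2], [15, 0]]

Characteristic equation: det(A - λI) = 0
λ² - (trace)λ + (det) = 0
trace = 1 + 0 = 1, det = (1)(0) - (2)(15) = -30
λ² - (1)λ + (-30) = 0
λ = (1 ± √((1)² - 4·(-30))) / 2 = (1 ± √121) / 2
Solving: λ = -5, 6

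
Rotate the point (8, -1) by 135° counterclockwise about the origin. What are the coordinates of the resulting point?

Rotation matrix for 135°: [[cos 135°, -sin 135°], [sin 135°, cos 135°]] ≈ [[-0.707107, -0.707107], [0.707107, -0.707107]]
[[-0.707107, -0.707107], [0.707107, -0.707107]] × [8, -1]ᵀ ≈ [-4.9497, 6.3640]ᵀ
Result: (-4.9497, 6.3640)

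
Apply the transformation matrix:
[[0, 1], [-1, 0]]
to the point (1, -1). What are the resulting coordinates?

Matrix multiplication:
[[0, 1], [-1, 0]] × [1, -1]ᵀ
= [(0)(1) + (1)(-1), (-1)(1) + (0)(-1)]ᵀ
= [-1, -1]ᵀ
Result: (-1, -1)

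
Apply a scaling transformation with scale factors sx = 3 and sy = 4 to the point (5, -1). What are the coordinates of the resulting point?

Scaling matrix:
[[3, 0], [0, 4]]
Result: (5 × 3, -1 × 4) = (15, -4)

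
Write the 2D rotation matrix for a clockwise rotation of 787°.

Rotation matrix formula: [[cos θ, -sin θ], [sin θ, cos θ]]
A clockwise rotation by 787° is equivalent to a counterclockwise rotation by -787°.
For θ = -787°:
cos(-787°) = 0.3907
sin(-787°) = -0.9205
Result: [[0.3907, 0.9205], [-0.9205, 0.3907]]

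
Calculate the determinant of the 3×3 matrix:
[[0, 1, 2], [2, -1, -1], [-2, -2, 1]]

Expansion along first row:
det = 0·det([[-1,-1],[-2,1]]) - 1·det([[2,-1],[-2,1]]) + 2·det([[2,-1],[-2,-2]])
    = 0·(-1·1 - -1·-2) - 1·(2·1 - -1·-2) + 2·(2·-2 - -1·-2)
    = 0·-3 - 1·0 + 2·-6
    = 0 + 0 + -12 = -12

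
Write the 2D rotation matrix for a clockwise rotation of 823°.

Rotation matrix formula: [[cos θ, -sin θ], [sin θ, cos θ]]
A clockwise rotation by 823° is equivalent to a counterclockwise rotation by -823°.
For θ = -823°:
cos(-823°) = -0.2250
sin(-823°) = -0.9744
Result: [[-0.2250, 0.9744], [-0.9744, -0.2250]]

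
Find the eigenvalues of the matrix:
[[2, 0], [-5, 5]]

Characteristic equation: det(A - λI) = 0
λ² - (trace)λ + (det) = 0
trace = 2 + 5 = 7, det = (2)(5) - (0)(-5) = 10
λ² - (7)λ + (10) = 0
λ = (7 ± √((7)² - 4·(10))) / 2 = (7 ± √9) / 2
Solving: λ = 2, 5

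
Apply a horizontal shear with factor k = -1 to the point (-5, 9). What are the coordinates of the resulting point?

Shear matrix for horizontal shear with factor k = -1:
[[1, -1], [0, 1]]
Result: (-5, 9) → (-14, 9)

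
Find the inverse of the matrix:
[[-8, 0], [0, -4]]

For [[a,b],[c,d]], inverse = (1/det)·[[d,-b],[-c,a]]
det = (-8)(-4) - (0)(0) = 32 - 0 = 32
Inverse = (1/32)·[[-4, 0], [0, -8]]
= [[-1/8, 0], [0, -1/4]]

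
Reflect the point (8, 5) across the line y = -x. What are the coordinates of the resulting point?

Reflection across line y = -x: (8, 5) → (-5, -8)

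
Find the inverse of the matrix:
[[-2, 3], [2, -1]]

For [[a,b],[c,d]], inverse = (1/det)·[[d,-b],[-c,a]]
det = (-2)(-1) - (3)(2) = 2 - 6 = -4
Inverse = (1/-4)·[[-1, -3], [-2, -2]]
= [[1/4, 3/4], [1/2, 1/2]]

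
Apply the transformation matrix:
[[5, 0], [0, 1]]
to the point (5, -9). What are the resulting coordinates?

Matrix multiplication:
[[5, 0], [0, 1]] × [5, -9]ᵀ
= [(5)(5) + (0)(-9), (0)(5) + (1)(-9)]ᵀ
= [25, -9]ᵀ
Result: (25, -9)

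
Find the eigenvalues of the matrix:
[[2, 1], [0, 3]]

Characteristic equation: det(A - λI) = 0
λ² - (trace)λ + (det) = 0
trace = 2 + 3 = 5, det = (2)(3) - (1)(0) = 6
λ² - (5)λ + (6) = 0
λ = (5 ± √((5)² - 4·(6))) / 2 = (5 ± √1) / 2
Solving: λ = 2, 3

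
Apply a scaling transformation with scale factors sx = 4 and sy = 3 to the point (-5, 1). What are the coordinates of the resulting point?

Scaling matrix:
[[4, 0], [0, 3]]
Result: (-5 × 4, 1 × 3) = (-20, 3)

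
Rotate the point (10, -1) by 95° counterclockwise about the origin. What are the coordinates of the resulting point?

Rotation matrix for 95°: [[cos 95°, -sin 95°], [sin 95°, cos 95°]] ≈ [[-0.087156, -0.996195], [0.996195, -0.087156]]
[[-0.087156, -0.996195], [0.996195, -0.087156]] × [10, -1]ᵀ ≈ [0.1246, 10.0491]ᵀ
Result: (0.1246, 10.0491)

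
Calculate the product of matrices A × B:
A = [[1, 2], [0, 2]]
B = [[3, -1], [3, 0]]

Matrix multiplication:
C[0][0] = 1×3 + 2×3 = 9
C[0][1] = 1×-1 + 2×0 = -1
C[1][0] = 0×3 + 2×3 = 6
C[1][1] = 0×-1 + 2×0 = 0
Result: [[9, -1], [6, 0]]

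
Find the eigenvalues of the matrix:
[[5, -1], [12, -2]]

Characteristic equation: det(A - λI) = 0
λ² - (trace)λ + (det) = 0
trace = 5 + -2 = 3, det = (5)(-2) - (-1)(12) = 2
λ² - (3)λ + (2) = 0
λ = (3 ± √((3)² - 4·(2))) / 2 = (3 ± √1) / 2
Solving: λ = 1, 2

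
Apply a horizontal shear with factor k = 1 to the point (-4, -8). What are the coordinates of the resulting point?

Shear matrix for horizontal shear with factor k = 1:
[[1, 1], [0, 1]]
Result: (-4, -8) → (-12, -8)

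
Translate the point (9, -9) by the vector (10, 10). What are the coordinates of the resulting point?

Translation by (10, 10) (homogeneous matrix [[1, 0, 10], [0, 1, 10], [0, 0, 1]]):
x' = 9 + 10 = 19
y' = -9 + 10 = 1
Result: (19, 1)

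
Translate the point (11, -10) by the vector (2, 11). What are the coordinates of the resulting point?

Translation by (2, 11) (homogeneous matrix [[1, 0, 2], [0, 1, 11], [0, 0, 1]]):
x' = 11 + 2 = 13
y' = -10 + 11 = 1
Result: (13, 1)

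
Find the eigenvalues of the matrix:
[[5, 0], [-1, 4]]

Characteristic equation: det(A - λI) = 0
λ² - (trace)λ + (det) = 0
trace = 5 + 4 = 9, det = (5)(4) - (0)(-1) = 20
λ² - (9)λ + (20) = 0
λ = (9 ± √((9)² - 4·(20))) / 2 = (9 ± √1) / 2
Solving: λ = 4, 5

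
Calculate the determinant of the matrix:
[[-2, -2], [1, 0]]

For a 2×2 matrix [[a, b], [c, d]], det = ad - bc
det = (-2)(0) - (-2)(1) = 0 - -2 = 2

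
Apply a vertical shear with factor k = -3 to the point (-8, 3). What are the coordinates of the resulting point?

Shear matrix for vertical shear with factor k = -3:
[[1, 0], [-3, 1]]
Result: (-8, 3) → (-8, 27)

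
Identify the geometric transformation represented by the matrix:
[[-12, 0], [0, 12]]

This matrix represents: non-uniform scaling by sx = -12, sy = 12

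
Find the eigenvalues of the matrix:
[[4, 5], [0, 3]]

Characteristic equation: det(A - λI) = 0
λ² - (trace)λ + (det) = 0
trace = 4 + 3 = 7, det = (4)(3) - (5)(0) = 12
λ² - (7)λ + (12) = 0
λ = (7 ± √((7)² - 4·(12))) / 2 = (7 ± √1) / 2
Solving: λ = 3, 4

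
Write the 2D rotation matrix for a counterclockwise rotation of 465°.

Rotation matrix formula: [[cos θ, -sin θ], [sin θ, cos θ]]
For θ = 465°:
cos(465°) = -0.2588
sin(465°) = 0.9659
Result: [[-0.2588, -0.9659], [0.9659, -0.2588]]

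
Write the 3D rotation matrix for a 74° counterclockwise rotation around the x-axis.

Rotation matrix for counterclockwise 74° around x-axis:
cos(74°) = 0.2756, sin(74°) = 0.9613
Result: [[1, 0, 0], [0, 0.2756, -0.9613], [0, 0.9613, 0.2756]]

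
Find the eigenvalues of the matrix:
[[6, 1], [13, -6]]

Characteristic equation: det(A - λI) = 0
λ² - (trace)λ + (det) = 0
trace = 6 + -6 = 0, det = (6)(-6) - (1)(13) = -49
λ² - (0)λ + (-49) = 0
λ = (0 ± √((0)² - 4·(-49))) / 2 = (0 ± √196) / 2
Solving: λ = -7, 7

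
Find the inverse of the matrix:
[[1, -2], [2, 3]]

For [[a,b],[c,d]], inverse = (1/det)·[[d,-b],[-c,a]]
det = (1)(3) - (-2)(2) = 3 - -4 = 7
Inverse = (1/7)·[[3, 2], [-2, 1]]
= [[3/7, 2/7], [-2/7, 1/7]]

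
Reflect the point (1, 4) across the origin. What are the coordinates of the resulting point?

Reflection across origin: (1, 4) → (-1, -4)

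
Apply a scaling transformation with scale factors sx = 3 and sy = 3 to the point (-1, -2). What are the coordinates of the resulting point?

Scaling matrix:
[[3, 0], [0, 3]]
Result: (-1 × 3, -2 × 3) = (-3, -6)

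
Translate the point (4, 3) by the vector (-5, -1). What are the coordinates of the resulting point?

Translation by (-5, -1) (homogeneous matrix [[1, 0, -5], [0, 1, -1], [0, 0, 1]]):
x' = 4 + -5 = -1
y' = 3 + -1 = 2
Result: (-1, 2)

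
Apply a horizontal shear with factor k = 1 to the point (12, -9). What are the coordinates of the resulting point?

Shear matrix for horizontal shear with factor k = 1:
[[1, 1], [0, 1]]
Result: (12, -9) → (3, -9)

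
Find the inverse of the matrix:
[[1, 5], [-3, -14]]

For [[a,b],[c,d]], inverse = (1/det)·[[d,-b],[-c,a]]
det = (1)(-14) - (5)(-3) = -14 - -15 = 1
Inverse = [[-14, -5], [3, 1]]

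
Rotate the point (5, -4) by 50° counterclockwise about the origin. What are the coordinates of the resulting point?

Rotation matrix for 50°: [[cos 50°, -sin 50°], [sin 50°, cos 50°]] ≈ [[0.642788, -0.766044], [0.766044, 0.642788]]
[[0.642788, -0.766044], [0.766044, 0.642788]] × [5, -4]ᵀ ≈ [6.2781, 1.2591]ᵀ
Result: (6.2781, 1.2591)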